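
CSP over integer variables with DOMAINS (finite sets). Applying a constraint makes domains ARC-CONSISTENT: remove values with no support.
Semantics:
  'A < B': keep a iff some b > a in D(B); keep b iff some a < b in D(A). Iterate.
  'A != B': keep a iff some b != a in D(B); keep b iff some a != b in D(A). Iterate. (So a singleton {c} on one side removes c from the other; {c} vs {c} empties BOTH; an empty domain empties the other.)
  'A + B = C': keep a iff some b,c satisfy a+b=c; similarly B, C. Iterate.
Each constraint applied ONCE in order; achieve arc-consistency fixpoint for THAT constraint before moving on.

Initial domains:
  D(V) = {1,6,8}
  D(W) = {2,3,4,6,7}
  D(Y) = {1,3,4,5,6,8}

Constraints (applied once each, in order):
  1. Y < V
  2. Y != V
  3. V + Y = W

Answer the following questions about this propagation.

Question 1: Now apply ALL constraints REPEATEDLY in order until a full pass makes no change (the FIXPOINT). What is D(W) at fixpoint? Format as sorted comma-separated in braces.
pass 0 (initial): D(W)={2,3,4,6,7}
pass 1: V {1,6,8}->{6}; W {2,3,4,6,7}->{7}; Y {1,3,4,5,6,8}->{1}
pass 2: no change
Fixpoint after 2 passes: D(W) = {7}

Answer: {7}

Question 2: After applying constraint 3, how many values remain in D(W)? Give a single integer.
Answer: 1

Derivation:
Constraint 1 (Y < V) on D(Y)={1,3,4,5,6,8} D(V)={1,6,8}: Y {1,3,4,5,6,8}->{1,3,4,5,6}; V {1,6,8}->{6,8}
Constraint 2 (Y != V) on D(Y)={1,3,4,5,6} D(V)={6,8}: no change
Constraint 3 (V + Y = W) on D(V)={6,8} D(Y)={1,3,4,5,6} D(W)={2,3,4,6,7}: V {6,8}->{6}; Y {1,3,4,5,6}->{1}; W {2,3,4,6,7}->{7}
So after constraint 3: D(W)={7}, size = 1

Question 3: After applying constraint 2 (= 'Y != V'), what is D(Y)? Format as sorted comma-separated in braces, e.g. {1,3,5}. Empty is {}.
Constraint 1 (Y < V) on D(Y)={1,3,4,5,6,8} D(V)={1,6,8}: Y {1,3,4,5,6,8}->{1,3,4,5,6}; V {1,6,8}->{6,8}
Constraint 2 (Y != V) on D(Y)={1,3,4,5,6} D(V)={6,8}: no change
So after constraint 2: D(Y) = {1,3,4,5,6}

Answer: {1,3,4,5,6}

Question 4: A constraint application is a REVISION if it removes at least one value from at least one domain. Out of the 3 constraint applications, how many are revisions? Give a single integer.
Constraint 1 (Y < V) on D(Y)={1,3,4,5,6,8} D(V)={1,6,8}: Y {1,3,4,5,6,8}->{1,3,4,5,6}; V {1,6,8}->{6,8} => REVISION
Constraint 2 (Y != V) on D(Y)={1,3,4,5,6} D(V)={6,8}: no change => not a revision
Constraint 3 (V + Y = W) on D(V)={6,8} D(Y)={1,3,4,5,6} D(W)={2,3,4,6,7}: V {6,8}->{6}; Y {1,3,4,5,6}->{1}; W {2,3,4,6,7}->{7} => REVISION
Total revisions = 2

Answer: 2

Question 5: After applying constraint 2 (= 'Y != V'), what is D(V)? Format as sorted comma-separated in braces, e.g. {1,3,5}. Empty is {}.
Constraint 1 (Y < V) on D(Y)={1,3,4,5,6,8} D(V)={1,6,8}: Y {1,3,4,5,6,8}->{1,3,4,5,6}; V {1,6,8}->{6,8}
Constraint 2 (Y != V) on D(Y)={1,3,4,5,6} D(V)={6,8}: no change
So after constraint 2: D(V) = {6,8}

Answer: {6,8}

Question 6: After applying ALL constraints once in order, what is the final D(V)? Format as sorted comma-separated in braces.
Answer: {6}

Derivation:
Constraint 1 (Y < V) on D(Y)={1,3,4,5,6,8} D(V)={1,6,8}: Y {1,3,4,5,6,8}->{1,3,4,5,6}; V {1,6,8}->{6,8}
Constraint 2 (Y != V) on D(Y)={1,3,4,5,6} D(V)={6,8}: no change
Constraint 3 (V + Y = W) on D(V)={6,8} D(Y)={1,3,4,5,6} D(W)={2,3,4,6,7}: V {6,8}->{6}; Y {1,3,4,5,6}->{1}; W {2,3,4,6,7}->{7}
So after all 3 constraints: D(V) = {6}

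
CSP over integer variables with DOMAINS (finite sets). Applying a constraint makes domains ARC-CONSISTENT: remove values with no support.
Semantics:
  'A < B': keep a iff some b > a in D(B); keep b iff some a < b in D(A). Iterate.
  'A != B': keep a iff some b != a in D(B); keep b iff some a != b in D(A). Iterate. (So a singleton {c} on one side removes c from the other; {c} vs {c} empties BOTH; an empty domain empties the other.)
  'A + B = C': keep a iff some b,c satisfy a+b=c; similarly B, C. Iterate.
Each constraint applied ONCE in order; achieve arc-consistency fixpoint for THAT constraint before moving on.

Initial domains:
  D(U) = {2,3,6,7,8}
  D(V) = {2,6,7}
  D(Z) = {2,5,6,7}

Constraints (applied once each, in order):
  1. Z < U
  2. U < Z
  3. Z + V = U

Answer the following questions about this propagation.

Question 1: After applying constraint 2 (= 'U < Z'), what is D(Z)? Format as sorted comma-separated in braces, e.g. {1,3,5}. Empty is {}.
Constraint 1 (Z < U) on D(Z)={2,5,6,7} D(U)={2,3,6,7,8}: U {2,3,6,7,8}->{3,6,7,8}
Constraint 2 (U < Z) on D(U)={3,6,7,8} D(Z)={2,5,6,7}: U {3,6,7,8}->{3,6}; Z {2,5,6,7}->{5,6,7}
So after constraint 2: D(Z) = {5,6,7}

Answer: {5,6,7}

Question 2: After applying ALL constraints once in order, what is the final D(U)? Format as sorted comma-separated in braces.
Constraint 1 (Z < U) on D(Z)={2,5,6,7} D(U)={2,3,6,7,8}: U {2,3,6,7,8}->{3,6,7,8}
Constraint 2 (U < Z) on D(U)={3,6,7,8} D(Z)={2,5,6,7}: U {3,6,7,8}->{3,6}; Z {2,5,6,7}->{5,6,7}
Constraint 3 (Z + V = U) on D(Z)={5,6,7} D(V)={2,6,7} D(U)={3,6}: Z {5,6,7}->{}; V {2,6,7}->{}; U {3,6}->{}
So after all 3 constraints: D(U) = {}

Answer: {}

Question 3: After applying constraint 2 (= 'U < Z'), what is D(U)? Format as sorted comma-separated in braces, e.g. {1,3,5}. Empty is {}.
Answer: {3,6}

Derivation:
Constraint 1 (Z < U) on D(Z)={2,5,6,7} D(U)={2,3,6,7,8}: U {2,3,6,7,8}->{3,6,7,8}
Constraint 2 (U < Z) on D(U)={3,6,7,8} D(Z)={2,5,6,7}: U {3,6,7,8}->{3,6}; Z {2,5,6,7}->{5,6,7}
So after constraint 2: D(U) = {3,6}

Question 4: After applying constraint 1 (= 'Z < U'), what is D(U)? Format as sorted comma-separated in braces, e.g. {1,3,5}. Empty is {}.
Answer: {3,6,7,8}

Derivation:
Constraint 1 (Z < U) on D(Z)={2,5,6,7} D(U)={2,3,6,7,8}: U {2,3,6,7,8}->{3,6,7,8}
So after constraint 1: D(U) = {3,6,7,8}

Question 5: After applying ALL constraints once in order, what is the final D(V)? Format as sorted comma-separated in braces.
Constraint 1 (Z < U) on D(Z)={2,5,6,7} D(U)={2,3,6,7,8}: U {2,3,6,7,8}->{3,6,7,8}
Constraint 2 (U < Z) on D(U)={3,6,7,8} D(Z)={2,5,6,7}: U {3,6,7,8}->{3,6}; Z {2,5,6,7}->{5,6,7}
Constraint 3 (Z + V = U) on D(Z)={5,6,7} D(V)={2,6,7} D(U)={3,6}: Z {5,6,7}->{}; V {2,6,7}->{}; U {3,6}->{}
So after all 3 constraints: D(V) = {}

Answer: {}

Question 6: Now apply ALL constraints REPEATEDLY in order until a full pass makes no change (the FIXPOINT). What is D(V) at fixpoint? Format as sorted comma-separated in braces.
pass 0 (initial): D(V)={2,6,7}
pass 1: U {2,3,6,7,8}->{}; V {2,6,7}->{}; Z {2,5,6,7}->{}
pass 2: no change
Fixpoint after 2 passes: D(V) = {}

Answer: {}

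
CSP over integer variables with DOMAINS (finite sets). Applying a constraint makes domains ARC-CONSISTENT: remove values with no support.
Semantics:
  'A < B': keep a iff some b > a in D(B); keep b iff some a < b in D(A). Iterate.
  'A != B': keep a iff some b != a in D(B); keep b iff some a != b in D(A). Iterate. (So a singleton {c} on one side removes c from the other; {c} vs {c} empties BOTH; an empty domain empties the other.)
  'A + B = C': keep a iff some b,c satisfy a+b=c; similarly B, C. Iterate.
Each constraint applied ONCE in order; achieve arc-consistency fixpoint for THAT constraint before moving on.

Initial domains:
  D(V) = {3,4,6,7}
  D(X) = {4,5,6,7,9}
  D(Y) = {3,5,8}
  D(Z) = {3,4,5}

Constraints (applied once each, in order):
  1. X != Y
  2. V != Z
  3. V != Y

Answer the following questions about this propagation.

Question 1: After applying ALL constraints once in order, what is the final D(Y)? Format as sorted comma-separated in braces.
Answer: {3,5,8}

Derivation:
Constraint 1 (X != Y) on D(X)={4,5,6,7,9} D(Y)={3,5,8}: no change
Constraint 2 (V != Z) on D(V)={3,4,6,7} D(Z)={3,4,5}: no change
Constraint 3 (V != Y) on D(V)={3,4,6,7} D(Y)={3,5,8}: no change
So after all 3 constraints: D(Y) = {3,5,8}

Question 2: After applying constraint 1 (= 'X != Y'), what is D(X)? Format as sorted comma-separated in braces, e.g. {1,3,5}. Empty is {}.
Answer: {4,5,6,7,9}

Derivation:
Constraint 1 (X != Y) on D(X)={4,5,6,7,9} D(Y)={3,5,8}: no change
So after constraint 1: D(X) = {4,5,6,7,9}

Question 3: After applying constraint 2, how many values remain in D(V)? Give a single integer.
Answer: 4

Derivation:
Constraint 1 (X != Y) on D(X)={4,5,6,7,9} D(Y)={3,5,8}: no change
Constraint 2 (V != Z) on D(V)={3,4,6,7} D(Z)={3,4,5}: no change
So after constraint 2: D(V)={3,4,6,7}, size = 4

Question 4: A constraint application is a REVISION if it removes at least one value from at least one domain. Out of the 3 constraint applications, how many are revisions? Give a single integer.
Answer: 0

Derivation:
Constraint 1 (X != Y) on D(X)={4,5,6,7,9} D(Y)={3,5,8}: no change => not a revision
Constraint 2 (V != Z) on D(V)={3,4,6,7} D(Z)={3,4,5}: no change => not a revision
Constraint 3 (V != Y) on D(V)={3,4,6,7} D(Y)={3,5,8}: no change => not a revision
Total revisions = 0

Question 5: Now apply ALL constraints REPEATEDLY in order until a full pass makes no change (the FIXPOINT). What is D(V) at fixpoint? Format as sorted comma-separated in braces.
Answer: {3,4,6,7}

Derivation:
pass 0 (initial): D(V)={3,4,6,7}
pass 1: no change
Fixpoint after 1 passes: D(V) = {3,4,6,7}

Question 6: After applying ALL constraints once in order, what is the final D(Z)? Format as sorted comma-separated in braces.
Answer: {3,4,5}

Derivation:
Constraint 1 (X != Y) on D(X)={4,5,6,7,9} D(Y)={3,5,8}: no change
Constraint 2 (V != Z) on D(V)={3,4,6,7} D(Z)={3,4,5}: no change
Constraint 3 (V != Y) on D(V)={3,4,6,7} D(Y)={3,5,8}: no change
So after all 3 constraints: D(Z) = {3,4,5}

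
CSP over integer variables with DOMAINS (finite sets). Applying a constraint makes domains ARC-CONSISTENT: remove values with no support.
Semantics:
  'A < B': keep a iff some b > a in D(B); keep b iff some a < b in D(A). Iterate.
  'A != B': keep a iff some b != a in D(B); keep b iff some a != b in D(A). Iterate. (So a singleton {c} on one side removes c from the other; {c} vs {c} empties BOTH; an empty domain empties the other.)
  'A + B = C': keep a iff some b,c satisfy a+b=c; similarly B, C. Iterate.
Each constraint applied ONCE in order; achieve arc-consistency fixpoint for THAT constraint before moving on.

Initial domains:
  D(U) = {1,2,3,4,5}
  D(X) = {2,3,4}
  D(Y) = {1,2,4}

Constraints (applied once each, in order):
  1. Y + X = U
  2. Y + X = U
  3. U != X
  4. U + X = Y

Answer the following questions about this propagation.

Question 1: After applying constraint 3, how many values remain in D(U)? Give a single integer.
Constraint 1 (Y + X = U) on D(Y)={1,2,4} D(X)={2,3,4} D(U)={1,2,3,4,5}: Y {1,2,4}->{1,2}; U {1,2,3,4,5}->{3,4,5}
Constraint 2 (Y + X = U) on D(Y)={1,2} D(X)={2,3,4} D(U)={3,4,5}: no change
Constraint 3 (U != X) on D(U)={3,4,5} D(X)={2,3,4}: no change
So after constraint 3: D(U)={3,4,5}, size = 3

Answer: 3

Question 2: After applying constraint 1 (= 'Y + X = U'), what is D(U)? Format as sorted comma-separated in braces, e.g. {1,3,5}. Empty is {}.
Constraint 1 (Y + X = U) on D(Y)={1,2,4} D(X)={2,3,4} D(U)={1,2,3,4,5}: Y {1,2,4}->{1,2}; U {1,2,3,4,5}->{3,4,5}
So after constraint 1: D(U) = {3,4,5}

Answer: {3,4,5}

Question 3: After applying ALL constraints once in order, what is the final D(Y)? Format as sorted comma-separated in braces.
Constraint 1 (Y + X = U) on D(Y)={1,2,4} D(X)={2,3,4} D(U)={1,2,3,4,5}: Y {1,2,4}->{1,2}; U {1,2,3,4,5}->{3,4,5}
Constraint 2 (Y + X = U) on D(Y)={1,2} D(X)={2,3,4} D(U)={3,4,5}: no change
Constraint 3 (U != X) on D(U)={3,4,5} D(X)={2,3,4}: no change
Constraint 4 (U + X = Y) on D(U)={3,4,5} D(X)={2,3,4} D(Y)={1,2}: U {3,4,5}->{}; X {2,3,4}->{}; Y {1,2}->{}
So after all 4 constraints: D(Y) = {}

Answer: {}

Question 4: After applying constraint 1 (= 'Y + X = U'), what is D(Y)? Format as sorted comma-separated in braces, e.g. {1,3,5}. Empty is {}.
Constraint 1 (Y + X = U) on D(Y)={1,2,4} D(X)={2,3,4} D(U)={1,2,3,4,5}: Y {1,2,4}->{1,2}; U {1,2,3,4,5}->{3,4,5}
So after constraint 1: D(Y) = {1,2}

Answer: {1,2}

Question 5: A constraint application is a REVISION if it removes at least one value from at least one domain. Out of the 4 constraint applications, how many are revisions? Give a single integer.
Answer: 2

Derivation:
Constraint 1 (Y + X = U) on D(Y)={1,2,4} D(X)={2,3,4} D(U)={1,2,3,4,5}: Y {1,2,4}->{1,2}; U {1,2,3,4,5}->{3,4,5} => REVISION
Constraint 2 (Y + X = U) on D(Y)={1,2} D(X)={2,3,4} D(U)={3,4,5}: no change => not a revision
Constraint 3 (U != X) on D(U)={3,4,5} D(X)={2,3,4}: no change => not a revision
Constraint 4 (U + X = Y) on D(U)={3,4,5} D(X)={2,3,4} D(Y)={1,2}: U {3,4,5}->{}; X {2,3,4}->{}; Y {1,2}->{} => REVISION
Total revisions = 2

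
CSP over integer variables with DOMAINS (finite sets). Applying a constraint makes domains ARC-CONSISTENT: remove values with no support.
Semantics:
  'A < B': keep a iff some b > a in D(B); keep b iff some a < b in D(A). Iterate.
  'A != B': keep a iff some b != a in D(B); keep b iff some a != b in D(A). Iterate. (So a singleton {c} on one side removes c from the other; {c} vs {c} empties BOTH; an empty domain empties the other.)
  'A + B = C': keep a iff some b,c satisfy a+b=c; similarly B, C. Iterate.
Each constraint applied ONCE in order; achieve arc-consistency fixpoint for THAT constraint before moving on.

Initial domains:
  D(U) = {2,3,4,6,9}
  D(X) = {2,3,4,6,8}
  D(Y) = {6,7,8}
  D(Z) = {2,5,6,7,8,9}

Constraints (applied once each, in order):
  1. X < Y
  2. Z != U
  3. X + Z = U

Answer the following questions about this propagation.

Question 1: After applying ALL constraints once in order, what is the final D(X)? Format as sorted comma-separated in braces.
Answer: {2,3,4}

Derivation:
Constraint 1 (X < Y) on D(X)={2,3,4,6,8} D(Y)={6,7,8}: X {2,3,4,6,8}->{2,3,4,6}
Constraint 2 (Z != U) on D(Z)={2,5,6,7,8,9} D(U)={2,3,4,6,9}: no change
Constraint 3 (X + Z = U) on D(X)={2,3,4,6} D(Z)={2,5,6,7,8,9} D(U)={2,3,4,6,9}: X {2,3,4,6}->{2,3,4}; Z {2,5,6,7,8,9}->{2,5,6,7}; U {2,3,4,6,9}->{4,6,9}
So after all 3 constraints: D(X) = {2,3,4}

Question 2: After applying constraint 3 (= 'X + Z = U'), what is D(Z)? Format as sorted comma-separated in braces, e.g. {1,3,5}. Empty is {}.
Answer: {2,5,6,7}

Derivation:
Constraint 1 (X < Y) on D(X)={2,3,4,6,8} D(Y)={6,7,8}: X {2,3,4,6,8}->{2,3,4,6}
Constraint 2 (Z != U) on D(Z)={2,5,6,7,8,9} D(U)={2,3,4,6,9}: no change
Constraint 3 (X + Z = U) on D(X)={2,3,4,6} D(Z)={2,5,6,7,8,9} D(U)={2,3,4,6,9}: X {2,3,4,6}->{2,3,4}; Z {2,5,6,7,8,9}->{2,5,6,7}; U {2,3,4,6,9}->{4,6,9}
So after constraint 3: D(Z) = {2,5,6,7}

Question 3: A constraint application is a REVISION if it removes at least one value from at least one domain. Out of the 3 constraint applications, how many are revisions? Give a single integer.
Answer: 2

Derivation:
Constraint 1 (X < Y) on D(X)={2,3,4,6,8} D(Y)={6,7,8}: X {2,3,4,6,8}->{2,3,4,6} => REVISION
Constraint 2 (Z != U) on D(Z)={2,5,6,7,8,9} D(U)={2,3,4,6,9}: no change => not a revision
Constraint 3 (X + Z = U) on D(X)={2,3,4,6} D(Z)={2,5,6,7,8,9} D(U)={2,3,4,6,9}: X {2,3,4,6}->{2,3,4}; Z {2,5,6,7,8,9}->{2,5,6,7}; U {2,3,4,6,9}->{4,6,9} => REVISION
Total revisions = 2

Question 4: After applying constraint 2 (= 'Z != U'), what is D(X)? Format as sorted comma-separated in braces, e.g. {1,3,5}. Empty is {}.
Constraint 1 (X < Y) on D(X)={2,3,4,6,8} D(Y)={6,7,8}: X {2,3,4,6,8}->{2,3,4,6}
Constraint 2 (Z != U) on D(Z)={2,5,6,7,8,9} D(U)={2,3,4,6,9}: no change
So after constraint 2: D(X) = {2,3,4,6}

Answer: {2,3,4,6}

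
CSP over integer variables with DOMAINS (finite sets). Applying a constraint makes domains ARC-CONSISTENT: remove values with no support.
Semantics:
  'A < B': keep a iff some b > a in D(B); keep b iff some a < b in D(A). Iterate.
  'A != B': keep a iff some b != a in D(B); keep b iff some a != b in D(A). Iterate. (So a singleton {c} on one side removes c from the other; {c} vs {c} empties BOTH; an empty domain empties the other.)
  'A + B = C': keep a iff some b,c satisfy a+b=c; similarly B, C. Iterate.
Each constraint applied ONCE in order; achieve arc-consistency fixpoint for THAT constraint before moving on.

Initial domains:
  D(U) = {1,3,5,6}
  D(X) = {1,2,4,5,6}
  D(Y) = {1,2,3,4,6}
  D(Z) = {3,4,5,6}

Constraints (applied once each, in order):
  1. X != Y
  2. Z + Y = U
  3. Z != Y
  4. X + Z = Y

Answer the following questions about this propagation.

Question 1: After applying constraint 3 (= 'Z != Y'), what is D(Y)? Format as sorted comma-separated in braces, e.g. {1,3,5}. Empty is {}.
Answer: {1,2,3}

Derivation:
Constraint 1 (X != Y) on D(X)={1,2,4,5,6} D(Y)={1,2,3,4,6}: no change
Constraint 2 (Z + Y = U) on D(Z)={3,4,5,6} D(Y)={1,2,3,4,6} D(U)={1,3,5,6}: Z {3,4,5,6}->{3,4,5}; Y {1,2,3,4,6}->{1,2,3}; U {1,3,5,6}->{5,6}
Constraint 3 (Z != Y) on D(Z)={3,4,5} D(Y)={1,2,3}: no change
So after constraint 3: D(Y) = {1,2,3}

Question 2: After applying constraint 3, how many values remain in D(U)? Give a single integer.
Answer: 2

Derivation:
Constraint 1 (X != Y) on D(X)={1,2,4,5,6} D(Y)={1,2,3,4,6}: no change
Constraint 2 (Z + Y = U) on D(Z)={3,4,5,6} D(Y)={1,2,3,4,6} D(U)={1,3,5,6}: Z {3,4,5,6}->{3,4,5}; Y {1,2,3,4,6}->{1,2,3}; U {1,3,5,6}->{5,6}
Constraint 3 (Z != Y) on D(Z)={3,4,5} D(Y)={1,2,3}: no change
So after constraint 3: D(U)={5,6}, size = 2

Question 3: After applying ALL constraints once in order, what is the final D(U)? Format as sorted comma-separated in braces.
Constraint 1 (X != Y) on D(X)={1,2,4,5,6} D(Y)={1,2,3,4,6}: no change
Constraint 2 (Z + Y = U) on D(Z)={3,4,5,6} D(Y)={1,2,3,4,6} D(U)={1,3,5,6}: Z {3,4,5,6}->{3,4,5}; Y {1,2,3,4,6}->{1,2,3}; U {1,3,5,6}->{5,6}
Constraint 3 (Z != Y) on D(Z)={3,4,5} D(Y)={1,2,3}: no change
Constraint 4 (X + Z = Y) on D(X)={1,2,4,5,6} D(Z)={3,4,5} D(Y)={1,2,3}: X {1,2,4,5,6}->{}; Z {3,4,5}->{}; Y {1,2,3}->{}
So after all 4 constraints: D(U) = {5,6}

Answer: {5,6}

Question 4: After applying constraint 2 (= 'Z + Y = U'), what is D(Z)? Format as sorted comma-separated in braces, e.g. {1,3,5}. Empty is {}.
Constraint 1 (X != Y) on D(X)={1,2,4,5,6} D(Y)={1,2,3,4,6}: no change
Constraint 2 (Z + Y = U) on D(Z)={3,4,5,6} D(Y)={1,2,3,4,6} D(U)={1,3,5,6}: Z {3,4,5,6}->{3,4,5}; Y {1,2,3,4,6}->{1,2,3}; U {1,3,5,6}->{5,6}
So after constraint 2: D(Z) = {3,4,5}

Answer: {3,4,5}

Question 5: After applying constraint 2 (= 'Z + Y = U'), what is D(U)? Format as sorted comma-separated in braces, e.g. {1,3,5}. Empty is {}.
Constraint 1 (X != Y) on D(X)={1,2,4,5,6} D(Y)={1,2,3,4,6}: no change
Constraint 2 (Z + Y = U) on D(Z)={3,4,5,6} D(Y)={1,2,3,4,6} D(U)={1,3,5,6}: Z {3,4,5,6}->{3,4,5}; Y {1,2,3,4,6}->{1,2,3}; U {1,3,5,6}->{5,6}
So after constraint 2: D(U) = {5,6}

Answer: {5,6}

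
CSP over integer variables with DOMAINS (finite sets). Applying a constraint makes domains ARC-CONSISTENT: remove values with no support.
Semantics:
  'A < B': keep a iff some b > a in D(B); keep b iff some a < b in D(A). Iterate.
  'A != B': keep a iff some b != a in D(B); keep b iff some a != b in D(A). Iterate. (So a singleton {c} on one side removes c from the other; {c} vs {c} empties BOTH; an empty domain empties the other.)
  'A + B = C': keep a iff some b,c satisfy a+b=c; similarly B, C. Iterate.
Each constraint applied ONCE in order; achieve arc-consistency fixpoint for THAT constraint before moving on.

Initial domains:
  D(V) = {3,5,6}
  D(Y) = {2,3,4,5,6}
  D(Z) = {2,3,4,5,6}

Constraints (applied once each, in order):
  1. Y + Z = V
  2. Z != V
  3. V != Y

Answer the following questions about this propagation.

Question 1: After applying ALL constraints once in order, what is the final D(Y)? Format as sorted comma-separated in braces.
Answer: {2,3,4}

Derivation:
Constraint 1 (Y + Z = V) on D(Y)={2,3,4,5,6} D(Z)={2,3,4,5,6} D(V)={3,5,6}: Y {2,3,4,5,6}->{2,3,4}; Z {2,3,4,5,6}->{2,3,4}; V {3,5,6}->{5,6}
Constraint 2 (Z != V) on D(Z)={2,3,4} D(V)={5,6}: no change
Constraint 3 (V != Y) on D(V)={5,6} D(Y)={2,3,4}: no change
So after all 3 constraints: D(Y) = {2,3,4}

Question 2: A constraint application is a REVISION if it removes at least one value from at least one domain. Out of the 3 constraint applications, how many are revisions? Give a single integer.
Answer: 1

Derivation:
Constraint 1 (Y + Z = V) on D(Y)={2,3,4,5,6} D(Z)={2,3,4,5,6} D(V)={3,5,6}: Y {2,3,4,5,6}->{2,3,4}; Z {2,3,4,5,6}->{2,3,4}; V {3,5,6}->{5,6} => REVISION
Constraint 2 (Z != V) on D(Z)={2,3,4} D(V)={5,6}: no change => not a revision
Constraint 3 (V != Y) on D(V)={5,6} D(Y)={2,3,4}: no change => not a revision
Total revisions = 1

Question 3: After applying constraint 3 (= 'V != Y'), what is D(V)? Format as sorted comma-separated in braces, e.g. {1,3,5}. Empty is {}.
Constraint 1 (Y + Z = V) on D(Y)={2,3,4,5,6} D(Z)={2,3,4,5,6} D(V)={3,5,6}: Y {2,3,4,5,6}->{2,3,4}; Z {2,3,4,5,6}->{2,3,4}; V {3,5,6}->{5,6}
Constraint 2 (Z != V) on D(Z)={2,3,4} D(V)={5,6}: no change
Constraint 3 (V != Y) on D(V)={5,6} D(Y)={2,3,4}: no change
So after constraint 3: D(V) = {5,6}

Answer: {5,6}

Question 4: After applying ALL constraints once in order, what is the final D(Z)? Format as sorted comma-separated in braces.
Constraint 1 (Y + Z = V) on D(Y)={2,3,4,5,6} D(Z)={2,3,4,5,6} D(V)={3,5,6}: Y {2,3,4,5,6}->{2,3,4}; Z {2,3,4,5,6}->{2,3,4}; V {3,5,6}->{5,6}
Constraint 2 (Z != V) on D(Z)={2,3,4} D(V)={5,6}: no change
Constraint 3 (V != Y) on D(V)={5,6} D(Y)={2,3,4}: no change
So after all 3 constraints: D(Z) = {2,3,4}

Answer: {2,3,4}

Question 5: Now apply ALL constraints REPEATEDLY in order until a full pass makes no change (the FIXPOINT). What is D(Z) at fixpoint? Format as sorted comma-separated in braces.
pass 0 (initial): D(Z)={2,3,4,5,6}
pass 1: V {3,5,6}->{5,6}; Y {2,3,4,5,6}->{2,3,4}; Z {2,3,4,5,6}->{2,3,4}
pass 2: no change
Fixpoint after 2 passes: D(Z) = {2,3,4}

Answer: {2,3,4}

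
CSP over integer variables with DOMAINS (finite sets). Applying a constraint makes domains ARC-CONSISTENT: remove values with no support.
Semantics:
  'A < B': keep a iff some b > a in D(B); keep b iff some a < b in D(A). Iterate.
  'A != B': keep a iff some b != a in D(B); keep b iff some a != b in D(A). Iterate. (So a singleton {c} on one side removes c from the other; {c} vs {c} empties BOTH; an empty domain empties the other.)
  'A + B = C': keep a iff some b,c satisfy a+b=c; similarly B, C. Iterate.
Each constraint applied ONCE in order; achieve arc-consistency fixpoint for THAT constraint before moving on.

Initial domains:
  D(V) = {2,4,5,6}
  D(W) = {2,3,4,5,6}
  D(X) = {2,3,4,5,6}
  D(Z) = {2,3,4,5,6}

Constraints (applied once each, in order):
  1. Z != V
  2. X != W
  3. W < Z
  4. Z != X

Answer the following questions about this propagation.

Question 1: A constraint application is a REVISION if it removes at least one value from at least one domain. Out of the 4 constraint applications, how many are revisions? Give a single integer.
Answer: 1

Derivation:
Constraint 1 (Z != V) on D(Z)={2,3,4,5,6} D(V)={2,4,5,6}: no change => not a revision
Constraint 2 (X != W) on D(X)={2,3,4,5,6} D(W)={2,3,4,5,6}: no change => not a revision
Constraint 3 (W < Z) on D(W)={2,3,4,5,6} D(Z)={2,3,4,5,6}: W {2,3,4,5,6}->{2,3,4,5}; Z {2,3,4,5,6}->{3,4,5,6} => REVISION
Constraint 4 (Z != X) on D(Z)={3,4,5,6} D(X)={2,3,4,5,6}: no change => not a revision
Total revisions = 1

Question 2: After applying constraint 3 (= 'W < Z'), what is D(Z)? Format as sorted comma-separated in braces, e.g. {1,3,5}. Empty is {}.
Constraint 1 (Z != V) on D(Z)={2,3,4,5,6} D(V)={2,4,5,6}: no change
Constraint 2 (X != W) on D(X)={2,3,4,5,6} D(W)={2,3,4,5,6}: no change
Constraint 3 (W < Z) on D(W)={2,3,4,5,6} D(Z)={2,3,4,5,6}: W {2,3,4,5,6}->{2,3,4,5}; Z {2,3,4,5,6}->{3,4,5,6}
So after constraint 3: D(Z) = {3,4,5,6}

Answer: {3,4,5,6}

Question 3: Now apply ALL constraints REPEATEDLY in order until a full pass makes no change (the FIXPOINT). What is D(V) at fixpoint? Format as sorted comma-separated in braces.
pass 0 (initial): D(V)={2,4,5,6}
pass 1: W {2,3,4,5,6}->{2,3,4,5}; Z {2,3,4,5,6}->{3,4,5,6}
pass 2: no change
Fixpoint after 2 passes: D(V) = {2,4,5,6}

Answer: {2,4,5,6}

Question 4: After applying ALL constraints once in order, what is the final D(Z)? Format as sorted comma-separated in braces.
Answer: {3,4,5,6}

Derivation:
Constraint 1 (Z != V) on D(Z)={2,3,4,5,6} D(V)={2,4,5,6}: no change
Constraint 2 (X != W) on D(X)={2,3,4,5,6} D(W)={2,3,4,5,6}: no change
Constraint 3 (W < Z) on D(W)={2,3,4,5,6} D(Z)={2,3,4,5,6}: W {2,3,4,5,6}->{2,3,4,5}; Z {2,3,4,5,6}->{3,4,5,6}
Constraint 4 (Z != X) on D(Z)={3,4,5,6} D(X)={2,3,4,5,6}: no change
So after all 4 constraints: D(Z) = {3,4,5,6}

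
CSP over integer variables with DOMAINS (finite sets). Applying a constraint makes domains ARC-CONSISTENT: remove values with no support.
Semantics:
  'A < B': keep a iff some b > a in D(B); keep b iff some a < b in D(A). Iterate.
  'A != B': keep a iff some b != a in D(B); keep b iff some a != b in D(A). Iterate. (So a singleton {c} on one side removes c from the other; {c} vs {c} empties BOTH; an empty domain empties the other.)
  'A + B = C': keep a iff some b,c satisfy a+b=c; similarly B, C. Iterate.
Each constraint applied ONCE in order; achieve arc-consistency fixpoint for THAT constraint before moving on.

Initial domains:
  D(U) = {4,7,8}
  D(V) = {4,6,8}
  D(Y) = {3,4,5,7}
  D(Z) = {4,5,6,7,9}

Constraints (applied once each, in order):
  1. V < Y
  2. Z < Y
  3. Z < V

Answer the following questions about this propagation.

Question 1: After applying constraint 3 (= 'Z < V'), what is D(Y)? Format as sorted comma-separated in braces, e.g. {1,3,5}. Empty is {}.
Constraint 1 (V < Y) on D(V)={4,6,8} D(Y)={3,4,5,7}: V {4,6,8}->{4,6}; Y {3,4,5,7}->{5,7}
Constraint 2 (Z < Y) on D(Z)={4,5,6,7,9} D(Y)={5,7}: Z {4,5,6,7,9}->{4,5,6}
Constraint 3 (Z < V) on D(Z)={4,5,6} D(V)={4,6}: Z {4,5,6}->{4,5}; V {4,6}->{6}
So after constraint 3: D(Y) = {5,7}

Answer: {5,7}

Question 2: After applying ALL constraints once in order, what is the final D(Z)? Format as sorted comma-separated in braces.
Constraint 1 (V < Y) on D(V)={4,6,8} D(Y)={3,4,5,7}: V {4,6,8}->{4,6}; Y {3,4,5,7}->{5,7}
Constraint 2 (Z < Y) on D(Z)={4,5,6,7,9} D(Y)={5,7}: Z {4,5,6,7,9}->{4,5,6}
Constraint 3 (Z < V) on D(Z)={4,5,6} D(V)={4,6}: Z {4,5,6}->{4,5}; V {4,6}->{6}
So after all 3 constraints: D(Z) = {4,5}

Answer: {4,5}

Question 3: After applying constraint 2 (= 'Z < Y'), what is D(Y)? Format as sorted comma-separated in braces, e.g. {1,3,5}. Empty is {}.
Answer: {5,7}

Derivation:
Constraint 1 (V < Y) on D(V)={4,6,8} D(Y)={3,4,5,7}: V {4,6,8}->{4,6}; Y {3,4,5,7}->{5,7}
Constraint 2 (Z < Y) on D(Z)={4,5,6,7,9} D(Y)={5,7}: Z {4,5,6,7,9}->{4,5,6}
So after constraint 2: D(Y) = {5,7}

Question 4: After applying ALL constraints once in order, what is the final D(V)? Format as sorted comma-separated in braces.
Constraint 1 (V < Y) on D(V)={4,6,8} D(Y)={3,4,5,7}: V {4,6,8}->{4,6}; Y {3,4,5,7}->{5,7}
Constraint 2 (Z < Y) on D(Z)={4,5,6,7,9} D(Y)={5,7}: Z {4,5,6,7,9}->{4,5,6}
Constraint 3 (Z < V) on D(Z)={4,5,6} D(V)={4,6}: Z {4,5,6}->{4,5}; V {4,6}->{6}
So after all 3 constraints: D(V) = {6}

Answer: {6}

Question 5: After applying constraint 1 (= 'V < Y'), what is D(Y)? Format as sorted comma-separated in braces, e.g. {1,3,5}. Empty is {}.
Constraint 1 (V < Y) on D(V)={4,6,8} D(Y)={3,4,5,7}: V {4,6,8}->{4,6}; Y {3,4,5,7}->{5,7}
So after constraint 1: D(Y) = {5,7}

Answer: {5,7}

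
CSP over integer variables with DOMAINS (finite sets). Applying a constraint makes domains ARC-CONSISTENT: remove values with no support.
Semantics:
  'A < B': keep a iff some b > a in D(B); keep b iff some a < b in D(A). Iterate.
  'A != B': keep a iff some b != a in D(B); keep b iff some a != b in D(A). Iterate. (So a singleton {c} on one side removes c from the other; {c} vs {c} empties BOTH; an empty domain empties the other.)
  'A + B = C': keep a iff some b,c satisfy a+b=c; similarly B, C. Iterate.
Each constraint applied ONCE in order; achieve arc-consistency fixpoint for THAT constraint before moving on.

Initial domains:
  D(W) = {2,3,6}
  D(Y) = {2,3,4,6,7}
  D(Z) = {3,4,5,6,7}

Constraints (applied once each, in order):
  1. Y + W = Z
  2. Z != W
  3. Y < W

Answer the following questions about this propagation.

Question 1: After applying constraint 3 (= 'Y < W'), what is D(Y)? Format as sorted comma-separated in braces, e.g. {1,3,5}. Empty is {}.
Constraint 1 (Y + W = Z) on D(Y)={2,3,4,6,7} D(W)={2,3,6} D(Z)={3,4,5,6,7}: Y {2,3,4,6,7}->{2,3,4}; W {2,3,6}->{2,3}; Z {3,4,5,6,7}->{4,5,6,7}
Constraint 2 (Z != W) on D(Z)={4,5,6,7} D(W)={2,3}: no change
Constraint 3 (Y < W) on D(Y)={2,3,4} D(W)={2,3}: Y {2,3,4}->{2}; W {2,3}->{3}
So after constraint 3: D(Y) = {2}

Answer: {2}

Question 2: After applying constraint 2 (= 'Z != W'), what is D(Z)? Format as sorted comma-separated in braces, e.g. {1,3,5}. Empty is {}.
Answer: {4,5,6,7}

Derivation:
Constraint 1 (Y + W = Z) on D(Y)={2,3,4,6,7} D(W)={2,3,6} D(Z)={3,4,5,6,7}: Y {2,3,4,6,7}->{2,3,4}; W {2,3,6}->{2,3}; Z {3,4,5,6,7}->{4,5,6,7}
Constraint 2 (Z != W) on D(Z)={4,5,6,7} D(W)={2,3}: no change
So after constraint 2: D(Z) = {4,5,6,7}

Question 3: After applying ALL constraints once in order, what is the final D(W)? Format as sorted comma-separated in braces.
Answer: {3}

Derivation:
Constraint 1 (Y + W = Z) on D(Y)={2,3,4,6,7} D(W)={2,3,6} D(Z)={3,4,5,6,7}: Y {2,3,4,6,7}->{2,3,4}; W {2,3,6}->{2,3}; Z {3,4,5,6,7}->{4,5,6,7}
Constraint 2 (Z != W) on D(Z)={4,5,6,7} D(W)={2,3}: no change
Constraint 3 (Y < W) on D(Y)={2,3,4} D(W)={2,3}: Y {2,3,4}->{2}; W {2,3}->{3}
So after all 3 constraints: D(W) = {3}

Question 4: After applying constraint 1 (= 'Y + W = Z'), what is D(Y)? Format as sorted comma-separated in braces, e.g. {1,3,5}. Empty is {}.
Answer: {2,3,4}

Derivation:
Constraint 1 (Y + W = Z) on D(Y)={2,3,4,6,7} D(W)={2,3,6} D(Z)={3,4,5,6,7}: Y {2,3,4,6,7}->{2,3,4}; W {2,3,6}->{2,3}; Z {3,4,5,6,7}->{4,5,6,7}
So after constraint 1: D(Y) = {2,3,4}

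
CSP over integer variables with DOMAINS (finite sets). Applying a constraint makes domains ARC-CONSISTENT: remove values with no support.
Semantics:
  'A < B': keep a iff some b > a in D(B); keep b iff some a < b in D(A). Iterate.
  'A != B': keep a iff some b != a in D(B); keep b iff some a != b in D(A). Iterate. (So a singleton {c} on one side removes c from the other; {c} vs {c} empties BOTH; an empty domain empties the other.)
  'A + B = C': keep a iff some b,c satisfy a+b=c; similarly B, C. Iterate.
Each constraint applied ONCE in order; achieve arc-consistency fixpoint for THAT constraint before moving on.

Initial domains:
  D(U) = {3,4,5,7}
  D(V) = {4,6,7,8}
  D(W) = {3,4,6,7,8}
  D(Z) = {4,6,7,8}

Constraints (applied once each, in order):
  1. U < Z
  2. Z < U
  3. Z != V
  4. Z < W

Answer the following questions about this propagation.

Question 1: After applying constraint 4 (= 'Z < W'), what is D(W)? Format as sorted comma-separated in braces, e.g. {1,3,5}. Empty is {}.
Constraint 1 (U < Z) on D(U)={3,4,5,7} D(Z)={4,6,7,8}: no change
Constraint 2 (Z < U) on D(Z)={4,6,7,8} D(U)={3,4,5,7}: Z {4,6,7,8}->{4,6}; U {3,4,5,7}->{5,7}
Constraint 3 (Z != V) on D(Z)={4,6} D(V)={4,6,7,8}: no change
Constraint 4 (Z < W) on D(Z)={4,6} D(W)={3,4,6,7,8}: W {3,4,6,7,8}->{6,7,8}
So after constraint 4: D(W) = {6,7,8}

Answer: {6,7,8}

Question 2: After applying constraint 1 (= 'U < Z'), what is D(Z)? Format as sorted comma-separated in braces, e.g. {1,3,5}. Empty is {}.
Constraint 1 (U < Z) on D(U)={3,4,5,7} D(Z)={4,6,7,8}: no change
So after constraint 1: D(Z) = {4,6,7,8}

Answer: {4,6,7,8}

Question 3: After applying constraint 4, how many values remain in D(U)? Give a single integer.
Answer: 2

Derivation:
Constraint 1 (U < Z) on D(U)={3,4,5,7} D(Z)={4,6,7,8}: no change
Constraint 2 (Z < U) on D(Z)={4,6,7,8} D(U)={3,4,5,7}: Z {4,6,7,8}->{4,6}; U {3,4,5,7}->{5,7}
Constraint 3 (Z != V) on D(Z)={4,6} D(V)={4,6,7,8}: no change
Constraint 4 (Z < W) on D(Z)={4,6} D(W)={3,4,6,7,8}: W {3,4,6,7,8}->{6,7,8}
So after constraint 4: D(U)={5,7}, size = 2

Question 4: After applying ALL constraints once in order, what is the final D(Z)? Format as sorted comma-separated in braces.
Answer: {4,6}

Derivation:
Constraint 1 (U < Z) on D(U)={3,4,5,7} D(Z)={4,6,7,8}: no change
Constraint 2 (Z < U) on D(Z)={4,6,7,8} D(U)={3,4,5,7}: Z {4,6,7,8}->{4,6}; U {3,4,5,7}->{5,7}
Constraint 3 (Z != V) on D(Z)={4,6} D(V)={4,6,7,8}: no change
Constraint 4 (Z < W) on D(Z)={4,6} D(W)={3,4,6,7,8}: W {3,4,6,7,8}->{6,7,8}
So after all 4 constraints: D(Z) = {4,6}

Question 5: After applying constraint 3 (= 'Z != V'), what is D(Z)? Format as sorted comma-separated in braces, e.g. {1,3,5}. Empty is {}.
Constraint 1 (U < Z) on D(U)={3,4,5,7} D(Z)={4,6,7,8}: no change
Constraint 2 (Z < U) on D(Z)={4,6,7,8} D(U)={3,4,5,7}: Z {4,6,7,8}->{4,6}; U {3,4,5,7}->{5,7}
Constraint 3 (Z != V) on D(Z)={4,6} D(V)={4,6,7,8}: no change
So after constraint 3: D(Z) = {4,6}

Answer: {4,6}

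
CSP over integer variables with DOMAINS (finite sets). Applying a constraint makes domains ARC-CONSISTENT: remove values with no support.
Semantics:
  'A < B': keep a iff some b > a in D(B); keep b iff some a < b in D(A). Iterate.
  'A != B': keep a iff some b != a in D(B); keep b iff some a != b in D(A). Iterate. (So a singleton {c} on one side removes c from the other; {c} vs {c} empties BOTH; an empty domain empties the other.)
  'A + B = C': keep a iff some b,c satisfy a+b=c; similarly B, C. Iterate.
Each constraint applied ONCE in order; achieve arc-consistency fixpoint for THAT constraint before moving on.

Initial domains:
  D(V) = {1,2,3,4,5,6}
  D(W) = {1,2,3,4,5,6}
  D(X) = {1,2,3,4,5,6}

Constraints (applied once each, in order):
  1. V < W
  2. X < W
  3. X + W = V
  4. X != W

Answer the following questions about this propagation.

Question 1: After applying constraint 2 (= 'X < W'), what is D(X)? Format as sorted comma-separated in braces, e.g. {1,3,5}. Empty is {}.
Answer: {1,2,3,4,5}

Derivation:
Constraint 1 (V < W) on D(V)={1,2,3,4,5,6} D(W)={1,2,3,4,5,6}: V {1,2,3,4,5,6}->{1,2,3,4,5}; W {1,2,3,4,5,6}->{2,3,4,5,6}
Constraint 2 (X < W) on D(X)={1,2,3,4,5,6} D(W)={2,3,4,5,6}: X {1,2,3,4,5,6}->{1,2,3,4,5}
So after constraint 2: D(X) = {1,2,3,4,5}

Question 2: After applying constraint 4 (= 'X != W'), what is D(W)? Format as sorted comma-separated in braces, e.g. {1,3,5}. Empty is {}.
Constraint 1 (V < W) on D(V)={1,2,3,4,5,6} D(W)={1,2,3,4,5,6}: V {1,2,3,4,5,6}->{1,2,3,4,5}; W {1,2,3,4,5,6}->{2,3,4,5,6}
Constraint 2 (X < W) on D(X)={1,2,3,4,5,6} D(W)={2,3,4,5,6}: X {1,2,3,4,5,6}->{1,2,3,4,5}
Constraint 3 (X + W = V) on D(X)={1,2,3,4,5} D(W)={2,3,4,5,6} D(V)={1,2,3,4,5}: X {1,2,3,4,5}->{1,2,3}; W {2,3,4,5,6}->{2,3,4}; V {1,2,3,4,5}->{3,4,5}
Constraint 4 (X != W) on D(X)={1,2,3} D(W)={2,3,4}: no change
So after constraint 4: D(W) = {2,3,4}

Answer: {2,3,4}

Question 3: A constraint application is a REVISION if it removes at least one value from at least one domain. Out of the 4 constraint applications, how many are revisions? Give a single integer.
Constraint 1 (V < W) on D(V)={1,2,3,4,5,6} D(W)={1,2,3,4,5,6}: V {1,2,3,4,5,6}->{1,2,3,4,5}; W {1,2,3,4,5,6}->{2,3,4,5,6} => REVISION
Constraint 2 (X < W) on D(X)={1,2,3,4,5,6} D(W)={2,3,4,5,6}: X {1,2,3,4,5,6}->{1,2,3,4,5} => REVISION
Constraint 3 (X + W = V) on D(X)={1,2,3,4,5} D(W)={2,3,4,5,6} D(V)={1,2,3,4,5}: X {1,2,3,4,5}->{1,2,3}; W {2,3,4,5,6}->{2,3,4}; V {1,2,3,4,5}->{3,4,5} => REVISION
Constraint 4 (X != W) on D(X)={1,2,3} D(W)={2,3,4}: no change => not a revision
Total revisions = 3

Answer: 3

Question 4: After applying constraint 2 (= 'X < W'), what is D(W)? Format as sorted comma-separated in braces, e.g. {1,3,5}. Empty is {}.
Constraint 1 (V < W) on D(V)={1,2,3,4,5,6} D(W)={1,2,3,4,5,6}: V {1,2,3,4,5,6}->{1,2,3,4,5}; W {1,2,3,4,5,6}->{2,3,4,5,6}
Constraint 2 (X < W) on D(X)={1,2,3,4,5,6} D(W)={2,3,4,5,6}: X {1,2,3,4,5,6}->{1,2,3,4,5}
So after constraint 2: D(W) = {2,3,4,5,6}

Answer: {2,3,4,5,6}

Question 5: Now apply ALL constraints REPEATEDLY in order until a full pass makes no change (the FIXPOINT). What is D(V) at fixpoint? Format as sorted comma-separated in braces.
pass 0 (initial): D(V)={1,2,3,4,5,6}
pass 1: V {1,2,3,4,5,6}->{3,4,5}; W {1,2,3,4,5,6}->{2,3,4}; X {1,2,3,4,5,6}->{1,2,3}
pass 2: V {3,4,5}->{}; W {2,3,4}->{}; X {1,2,3}->{}
pass 3: no change
Fixpoint after 3 passes: D(V) = {}

Answer: {}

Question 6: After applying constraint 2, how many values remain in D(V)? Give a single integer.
Constraint 1 (V < W) on D(V)={1,2,3,4,5,6} D(W)={1,2,3,4,5,6}: V {1,2,3,4,5,6}->{1,2,3,4,5}; W {1,2,3,4,5,6}->{2,3,4,5,6}
Constraint 2 (X < W) on D(X)={1,2,3,4,5,6} D(W)={2,3,4,5,6}: X {1,2,3,4,5,6}->{1,2,3,4,5}
So after constraint 2: D(V)={1,2,3,4,5}, size = 5

Answer: 5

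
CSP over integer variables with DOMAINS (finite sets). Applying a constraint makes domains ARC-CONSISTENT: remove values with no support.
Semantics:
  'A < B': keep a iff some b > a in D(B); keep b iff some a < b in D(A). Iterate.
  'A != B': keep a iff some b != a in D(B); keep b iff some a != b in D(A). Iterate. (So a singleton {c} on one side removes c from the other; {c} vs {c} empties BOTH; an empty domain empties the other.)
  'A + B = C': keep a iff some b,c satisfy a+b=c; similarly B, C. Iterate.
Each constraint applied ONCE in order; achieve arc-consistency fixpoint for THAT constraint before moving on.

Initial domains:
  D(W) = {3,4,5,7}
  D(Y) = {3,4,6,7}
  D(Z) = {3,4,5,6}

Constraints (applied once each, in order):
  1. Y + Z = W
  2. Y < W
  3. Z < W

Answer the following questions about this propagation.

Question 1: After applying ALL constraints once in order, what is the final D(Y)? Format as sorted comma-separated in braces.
Constraint 1 (Y + Z = W) on D(Y)={3,4,6,7} D(Z)={3,4,5,6} D(W)={3,4,5,7}: Y {3,4,6,7}->{3,4}; Z {3,4,5,6}->{3,4}; W {3,4,5,7}->{7}
Constraint 2 (Y < W) on D(Y)={3,4} D(W)={7}: no change
Constraint 3 (Z < W) on D(Z)={3,4} D(W)={7}: no change
So after all 3 constraints: D(Y) = {3,4}

Answer: {3,4}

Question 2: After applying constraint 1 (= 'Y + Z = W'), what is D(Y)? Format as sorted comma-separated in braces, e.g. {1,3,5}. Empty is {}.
Answer: {3,4}

Derivation:
Constraint 1 (Y + Z = W) on D(Y)={3,4,6,7} D(Z)={3,4,5,6} D(W)={3,4,5,7}: Y {3,4,6,7}->{3,4}; Z {3,4,5,6}->{3,4}; W {3,4,5,7}->{7}
So after constraint 1: D(Y) = {3,4}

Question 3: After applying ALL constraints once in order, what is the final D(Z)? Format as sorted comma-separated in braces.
Answer: {3,4}

Derivation:
Constraint 1 (Y + Z = W) on D(Y)={3,4,6,7} D(Z)={3,4,5,6} D(W)={3,4,5,7}: Y {3,4,6,7}->{3,4}; Z {3,4,5,6}->{3,4}; W {3,4,5,7}->{7}
Constraint 2 (Y < W) on D(Y)={3,4} D(W)={7}: no change
Constraint 3 (Z < W) on D(Z)={3,4} D(W)={7}: no change
So after all 3 constraints: D(Z) = {3,4}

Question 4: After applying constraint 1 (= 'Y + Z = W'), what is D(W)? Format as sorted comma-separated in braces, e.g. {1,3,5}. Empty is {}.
Answer: {7}

Derivation:
Constraint 1 (Y + Z = W) on D(Y)={3,4,6,7} D(Z)={3,4,5,6} D(W)={3,4,5,7}: Y {3,4,6,7}->{3,4}; Z {3,4,5,6}->{3,4}; W {3,4,5,7}->{7}
So after constraint 1: D(W) = {7}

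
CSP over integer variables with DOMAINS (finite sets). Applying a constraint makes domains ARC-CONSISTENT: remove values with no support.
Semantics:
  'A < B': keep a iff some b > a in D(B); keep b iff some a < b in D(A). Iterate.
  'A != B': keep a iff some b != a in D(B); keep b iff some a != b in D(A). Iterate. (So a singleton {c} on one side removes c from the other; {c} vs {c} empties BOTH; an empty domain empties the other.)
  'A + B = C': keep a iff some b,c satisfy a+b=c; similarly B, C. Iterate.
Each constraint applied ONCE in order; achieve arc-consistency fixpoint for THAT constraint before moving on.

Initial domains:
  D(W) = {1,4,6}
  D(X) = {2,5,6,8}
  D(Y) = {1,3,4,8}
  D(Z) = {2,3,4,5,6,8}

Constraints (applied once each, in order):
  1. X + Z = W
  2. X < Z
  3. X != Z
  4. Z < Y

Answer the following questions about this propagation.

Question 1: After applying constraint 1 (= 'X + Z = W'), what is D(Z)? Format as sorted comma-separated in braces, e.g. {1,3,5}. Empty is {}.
Constraint 1 (X + Z = W) on D(X)={2,5,6,8} D(Z)={2,3,4,5,6,8} D(W)={1,4,6}: X {2,5,6,8}->{2}; Z {2,3,4,5,6,8}->{2,4}; W {1,4,6}->{4,6}
So after constraint 1: D(Z) = {2,4}

Answer: {2,4}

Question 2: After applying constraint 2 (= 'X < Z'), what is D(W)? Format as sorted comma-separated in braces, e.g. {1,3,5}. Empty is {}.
Answer: {4,6}

Derivation:
Constraint 1 (X + Z = W) on D(X)={2,5,6,8} D(Z)={2,3,4,5,6,8} D(W)={1,4,6}: X {2,5,6,8}->{2}; Z {2,3,4,5,6,8}->{2,4}; W {1,4,6}->{4,6}
Constraint 2 (X < Z) on D(X)={2} D(Z)={2,4}: Z {2,4}->{4}
So after constraint 2: D(W) = {4,6}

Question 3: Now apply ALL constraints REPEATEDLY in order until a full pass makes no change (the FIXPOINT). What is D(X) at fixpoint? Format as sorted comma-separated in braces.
pass 0 (initial): D(X)={2,5,6,8}
pass 1: W {1,4,6}->{4,6}; X {2,5,6,8}->{2}; Y {1,3,4,8}->{8}; Z {2,3,4,5,6,8}->{4}
pass 2: W {4,6}->{6}
pass 3: no change
Fixpoint after 3 passes: D(X) = {2}

Answer: {2}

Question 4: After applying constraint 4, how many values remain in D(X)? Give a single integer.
Answer: 1

Derivation:
Constraint 1 (X + Z = W) on D(X)={2,5,6,8} D(Z)={2,3,4,5,6,8} D(W)={1,4,6}: X {2,5,6,8}->{2}; Z {2,3,4,5,6,8}->{2,4}; W {1,4,6}->{4,6}
Constraint 2 (X < Z) on D(X)={2} D(Z)={2,4}: Z {2,4}->{4}
Constraint 3 (X != Z) on D(X)={2} D(Z)={4}: no change
Constraint 4 (Z < Y) on D(Z)={4} D(Y)={1,3,4,8}: Y {1,3,4,8}->{8}
So after constraint 4: D(X)={2}, size = 1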